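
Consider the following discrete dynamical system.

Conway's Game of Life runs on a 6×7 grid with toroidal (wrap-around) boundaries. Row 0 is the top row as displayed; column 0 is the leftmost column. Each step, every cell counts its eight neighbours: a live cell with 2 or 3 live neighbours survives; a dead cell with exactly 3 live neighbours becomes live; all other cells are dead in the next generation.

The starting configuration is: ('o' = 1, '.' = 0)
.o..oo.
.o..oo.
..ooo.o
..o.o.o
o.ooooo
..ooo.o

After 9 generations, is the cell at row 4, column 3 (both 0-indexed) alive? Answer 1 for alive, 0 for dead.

0) .o..oo.
.o..oo.
..ooo.o
..o.o.o
o.ooooo
..ooo.o
1) oo....o
oo....o
ooo...o
.......
o......
.......
2) .o....o
.....o.
..o...o
......o
.......
.o....o
3) .....oo
o....oo
.....oo
.......
o......
.......
4) o....o.
o...o..
o....o.
......o
.......
......o
5) o....o.
oo..oo.
o....o.
......o
.......
......o
6) oo..oo.
oo..oo.
oo..oo.
......o
.......
......o
7) .o..o..
..oo...
.o..o..
o....oo
.......
o....oo
8) ooooooo
.oooo..
ooooooo
o....oo
.......
o....oo
9) .......
.......
.......
..oo...
.......
..oo...

0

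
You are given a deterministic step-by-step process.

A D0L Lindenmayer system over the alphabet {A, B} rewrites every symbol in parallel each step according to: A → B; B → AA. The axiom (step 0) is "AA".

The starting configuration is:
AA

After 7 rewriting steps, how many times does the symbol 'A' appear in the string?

0

gen 0: AA
gen 1: BB
gen 2: AAAA
gen 3: BBBB
gen 4: AAAAAAAA
gen 5: BBBBBBBB
gen 6: AAAAAAAAAAAAAAAA
gen 7: BBBBBBBBBBBBBBBB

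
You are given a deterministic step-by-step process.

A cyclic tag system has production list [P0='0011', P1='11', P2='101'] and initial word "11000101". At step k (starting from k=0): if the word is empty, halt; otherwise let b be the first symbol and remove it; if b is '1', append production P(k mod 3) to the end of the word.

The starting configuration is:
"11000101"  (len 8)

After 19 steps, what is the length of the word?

23

step 0: "11000101"  (len 8)
step 1: "10001010011"  (len 11)
step 2: "000101001111"  (len 12)
step 3: "00101001111"  (len 11)
step 4: "0101001111"  (len 10)
step 5: "101001111"  (len 9)
step 6: "01001111101"  (len 11)
step 7: "1001111101"  (len 10)
step 8: "00111110111"  (len 11)
step 9: "0111110111"  (len 10)
step 10: "111110111"  (len 9)
step 11: "1111011111"  (len 10)
step 12: "111011111101"  (len 12)
step 13: "110111111010011"  (len 15)
step 14: "1011111101001111"  (len 16)
step 15: "011111101001111101"  (len 18)
step 16: "11111101001111101"  (len 17)
step 17: "111110100111110111"  (len 18)
step 18: "11110100111110111101"  (len 20)
step 19: "11101001111101111010011"  (len 23)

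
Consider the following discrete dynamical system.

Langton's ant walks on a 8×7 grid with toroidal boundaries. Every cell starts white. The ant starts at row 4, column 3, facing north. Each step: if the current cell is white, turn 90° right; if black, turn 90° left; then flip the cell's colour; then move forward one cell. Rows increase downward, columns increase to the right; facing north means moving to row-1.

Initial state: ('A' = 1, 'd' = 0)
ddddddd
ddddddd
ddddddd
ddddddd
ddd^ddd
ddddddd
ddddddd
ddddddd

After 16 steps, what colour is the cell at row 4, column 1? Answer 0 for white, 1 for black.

1

t=0: ddddddd
ddddddd
ddddddd
ddddddd
ddd^ddd
ddddddd
ddddddd
ddddddd
t=1: ddddddd
ddddddd
ddddddd
ddddddd
dddA>dd
ddddddd
ddddddd
ddddddd
t=2: ddddddd
ddddddd
ddddddd
ddddddd
dddAAdd
ddddvdd
ddddddd
ddddddd
t=3: ddddddd
ddddddd
ddddddd
ddddddd
dddAAdd
ddd<Add
ddddddd
ddddddd
t=4: ddddddd
ddddddd
ddddddd
ddddddd
ddd^Add
dddAAdd
ddddddd
ddddddd
t=5: ddddddd
ddddddd
ddddddd
ddddddd
dd<dAdd
dddAAdd
ddddddd
ddddddd
t=6: ddddddd
ddddddd
ddddddd
dd^dddd
ddAdAdd
dddAAdd
ddddddd
ddddddd
t=7: ddddddd
ddddddd
ddddddd
ddA>ddd
ddAdAdd
dddAAdd
ddddddd
ddddddd
t=8: ddddddd
ddddddd
ddddddd
ddAAddd
ddAvAdd
dddAAdd
ddddddd
ddddddd
t=9: ddddddd
ddddddd
ddddddd
ddAAddd
dd<AAdd
dddAAdd
ddddddd
ddddddd
t=10: ddddddd
ddddddd
ddddddd
ddAAddd
dddAAdd
ddvAAdd
ddddddd
ddddddd
t=11: ddddddd
ddddddd
ddddddd
ddAAddd
dddAAdd
d<AAAdd
ddddddd
ddddddd
t=12: ddddddd
ddddddd
ddddddd
ddAAddd
d^dAAdd
dAAAAdd
ddddddd
ddddddd
t=13: ddddddd
ddddddd
ddddddd
ddAAddd
dA>AAdd
dAAAAdd
ddddddd
ddddddd
t=14: ddddddd
ddddddd
ddddddd
ddAAddd
dAAAAdd
dAvAAdd
ddddddd
ddddddd
t=15: ddddddd
ddddddd
ddddddd
ddAAddd
dAAAAdd
dAd>Add
ddddddd
ddddddd
t=16: ddddddd
ddddddd
ddddddd
ddAAddd
dAA^Add
dAddAdd
ddddddd
ddddddd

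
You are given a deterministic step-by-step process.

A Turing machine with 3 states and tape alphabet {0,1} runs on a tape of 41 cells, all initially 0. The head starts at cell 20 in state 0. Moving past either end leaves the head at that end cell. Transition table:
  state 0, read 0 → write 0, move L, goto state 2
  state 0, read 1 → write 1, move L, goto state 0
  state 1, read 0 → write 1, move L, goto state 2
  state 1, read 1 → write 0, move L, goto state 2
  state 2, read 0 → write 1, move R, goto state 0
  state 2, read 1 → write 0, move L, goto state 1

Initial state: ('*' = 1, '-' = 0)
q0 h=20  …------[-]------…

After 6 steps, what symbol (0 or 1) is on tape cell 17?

1

gen 0: q0 h=20  …------[-]------…
gen 1: q2 h=19  …------[-]------…
gen 2: q0 h=20  …-----*[-]------…
gen 3: q2 h=19  …------[*]------…
gen 4: q1 h=18  …------[-]------…
gen 5: q2 h=17  …------[-]*-----…
gen 6: q0 h=18  …-----*[*]------…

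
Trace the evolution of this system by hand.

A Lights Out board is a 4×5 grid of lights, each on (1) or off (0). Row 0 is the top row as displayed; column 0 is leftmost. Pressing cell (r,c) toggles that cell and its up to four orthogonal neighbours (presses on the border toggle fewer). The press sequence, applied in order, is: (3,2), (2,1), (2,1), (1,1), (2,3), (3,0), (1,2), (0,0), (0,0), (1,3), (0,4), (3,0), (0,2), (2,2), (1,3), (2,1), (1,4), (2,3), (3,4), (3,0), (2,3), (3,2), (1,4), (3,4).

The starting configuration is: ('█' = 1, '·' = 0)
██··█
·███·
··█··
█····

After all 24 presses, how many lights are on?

11

0) ██··█
·███·
··█··
█····
1) ██··█
·███·
·····
████·
2) ██··█
··██·
███··
█·██·
3) ██··█
·███·
·····
████·
4) █···█
█··█·
·█···
████·
5) █···█
█····
·████
███··
6) █···█
█····
█████
··█··
7) █·█·█
████·
██·██
··█··
8) ·██·█
·███·
██·██
··█··
9) █·█·█
████·
██·██
··█··
10) █·███
██··█
██··█
··█··
11) █·█··
██···
██··█
··█··
12) █·█··
██···
·█··█
███··
13) ██·█·
███··
·█··█
███··
14) ██·█·
██···
··███
██···
15) ██···
█████
··█·█
██···
16) ██···
█·███
██··█
█····
17) ██··█
█·█··
██···
█····
18) ██··█
█·██·
█████
█··█·
19) ██··█
█·██·
████·
█···█
20) ██··█
█·██·
·███·
·█··█
21) ██··█
█·█··
·█··█
·█·██
22) ██··█
█·█··
·██·█
··█·█
23) ██···
█·███
·██··
··█·█
24) ██···
█·███
·██·█
··██·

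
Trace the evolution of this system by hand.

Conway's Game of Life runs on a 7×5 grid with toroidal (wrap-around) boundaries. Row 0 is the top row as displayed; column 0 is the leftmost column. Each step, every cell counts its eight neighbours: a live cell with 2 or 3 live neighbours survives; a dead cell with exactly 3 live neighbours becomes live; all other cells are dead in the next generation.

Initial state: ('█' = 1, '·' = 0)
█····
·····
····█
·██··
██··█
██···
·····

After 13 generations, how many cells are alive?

k=0  █····
·····
····█
·██··
██··█
██···
·····
k=1  ·····
·····
·····
·████
····█
·█··█
██···
k=2  ·····
·····
··██·
█·███
·█··█
·█··█
██···
k=3  ·····
·····
·██··
█····
·█···
·██·█
██···
k=4  ·····
·····
·█···
█·█··
·██··
··█··
███··
k=5  ·█···
·····
·█···
█·█··
··██·
█··█·
·██··
k=6  ·██··
·····
·█···
··██·
··██·
···██
███··
k=7  █·█··
·██··
··█··
·█·█·
·····
█···█
█···█
k=8  █·███
··██·
···█·
··█··
█···█
█···█
···█·
k=9  ·█···
·█···
···█·
···██
██·██
█··█·
·██··
k=10  ██···
··█··
··███
·····
·█···
···█·
███··
k=11  █····
█·█·█
··██·
··██·
·····
█····
█·█·█
k=12  ·····
█·█·█
·····
··██·
·····
██··█
█···█
k=13  ·█·█·
·····
·██·█
·····
█████
·█··█
·█··█

14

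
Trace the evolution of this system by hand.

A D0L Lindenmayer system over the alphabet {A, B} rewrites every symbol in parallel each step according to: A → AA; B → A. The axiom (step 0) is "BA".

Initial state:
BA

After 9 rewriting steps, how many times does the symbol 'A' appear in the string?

[0] BA
[1] AAA
[2] AAAAAA
[3] AAAAAAAAAAAA
[4] AAAAAAAAAAAAAAAAAAAAAAAA
[5] AAAAAAAAAAAAAAAAAAAAAAAAAAAAAAAAAAAAAAAAAAAAAAAA
[6] AAAAAAAAAAAAAAAAAAAAAAAAAAAAAAAAAAAAAAAAAAAAAAAAAAAAAAAAAAAAAAAAAAAAAAAAAAAAAAAAAAAAAAAAAAAAAAAA
[7] AAAAAAAAAAAAAAAAAAAAAAAAAAAAAAAAAAAAAAAAAAAAAAAAAAAAAAAAAA…AAAAAAAAAAAAAAAAAAAAAAAAAAAAAAAAAAAAAAAAAAAAAAAAAAAAAAAAAA  (len 192)
[8] AAAAAAAAAAAAAAAAAAAAAAAAAAAAAAAAAAAAAAAAAAAAAAAAAAAAAAAAAA…AAAAAAAAAAAAAAAAAAAAAAAAAAAAAAAAAAAAAAAAAAAAAAAAAAAAAAAAAA  (len 384)
[9] AAAAAAAAAAAAAAAAAAAAAAAAAAAAAAAAAAAAAAAAAAAAAAAAAAAAAAAAAA…AAAAAAAAAAAAAAAAAAAAAAAAAAAAAAAAAAAAAAAAAAAAAAAAAAAAAAAAAA  (len 768)

768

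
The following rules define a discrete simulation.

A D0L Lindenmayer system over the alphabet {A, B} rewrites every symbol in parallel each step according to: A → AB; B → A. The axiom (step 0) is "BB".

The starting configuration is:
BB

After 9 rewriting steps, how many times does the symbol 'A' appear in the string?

68

gen 0: BB
gen 1: AA
gen 2: ABAB
gen 3: ABAABA
gen 4: ABAABABAAB
gen 5: ABAABABAABAABABA
gen 6: ABAABABAABAABABAABABAABAAB
gen 7: ABAABABAABAABABAABABAABAABABAABAABABAABABA
gen 8: ABAABABAABAABABAABABAABAABABAABAABABAABABAABAABABAABABAABAABABAABAAB
gen 9: ABAABABAABAABABAABABAABAABABAABAABABAABABAABAABABAABABAABAABABAABAABABAABABAABAABABAABAABABAABABAABAABABAABABA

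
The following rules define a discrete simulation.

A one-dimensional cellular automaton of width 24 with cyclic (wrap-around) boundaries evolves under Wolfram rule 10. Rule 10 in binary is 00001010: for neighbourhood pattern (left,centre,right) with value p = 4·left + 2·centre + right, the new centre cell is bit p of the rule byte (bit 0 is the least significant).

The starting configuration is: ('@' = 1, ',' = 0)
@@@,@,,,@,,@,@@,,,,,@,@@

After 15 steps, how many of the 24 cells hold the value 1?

5

gen 0: @@@,@,,,@,,@,@@,,,,,@,@@
gen 1: ,,,,,,,@,,@,,@,,,,,@,,@,
gen 2: ,,,,,,@,,@,,@,,,,,@,,@,,
gen 3: ,,,,,@,,@,,@,,,,,@,,@,,,
gen 4: ,,,,@,,@,,@,,,,,@,,@,,,,
gen 5: ,,,@,,@,,@,,,,,@,,@,,,,,
gen 6: ,,@,,@,,@,,,,,@,,@,,,,,,
gen 7: ,@,,@,,@,,,,,@,,@,,,,,,,
gen 8: @,,@,,@,,,,,@,,@,,,,,,,,
gen 9: ,,@,,@,,,,,@,,@,,,,,,,,@
gen 10: ,@,,@,,,,,@,,@,,,,,,,,@,
gen 11: @,,@,,,,,@,,@,,,,,,,,@,,
gen 12: ,,@,,,,,@,,@,,,,,,,,@,,@
gen 13: ,@,,,,,@,,@,,,,,,,,@,,@,
gen 14: @,,,,,@,,@,,,,,,,,@,,@,,
gen 15: ,,,,,@,,@,,,,,,,,@,,@,,@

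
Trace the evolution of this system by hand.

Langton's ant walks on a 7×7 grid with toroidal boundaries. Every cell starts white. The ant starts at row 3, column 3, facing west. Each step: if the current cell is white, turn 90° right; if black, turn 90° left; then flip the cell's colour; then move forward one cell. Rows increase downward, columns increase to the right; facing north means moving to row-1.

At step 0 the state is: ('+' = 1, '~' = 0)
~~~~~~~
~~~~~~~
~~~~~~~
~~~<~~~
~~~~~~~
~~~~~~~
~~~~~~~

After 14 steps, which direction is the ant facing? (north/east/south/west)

k=0  ~~~~~~~
~~~~~~~
~~~~~~~
~~~<~~~
~~~~~~~
~~~~~~~
~~~~~~~
k=1  ~~~~~~~
~~~~~~~
~~~^~~~
~~~+~~~
~~~~~~~
~~~~~~~
~~~~~~~
k=2  ~~~~~~~
~~~~~~~
~~~+>~~
~~~+~~~
~~~~~~~
~~~~~~~
~~~~~~~
k=3  ~~~~~~~
~~~~~~~
~~~++~~
~~~+v~~
~~~~~~~
~~~~~~~
~~~~~~~
k=4  ~~~~~~~
~~~~~~~
~~~++~~
~~~<+~~
~~~~~~~
~~~~~~~
~~~~~~~
k=5  ~~~~~~~
~~~~~~~
~~~++~~
~~~~+~~
~~~v~~~
~~~~~~~
~~~~~~~
k=6  ~~~~~~~
~~~~~~~
~~~++~~
~~~~+~~
~~<+~~~
~~~~~~~
~~~~~~~
k=7  ~~~~~~~
~~~~~~~
~~~++~~
~~^~+~~
~~++~~~
~~~~~~~
~~~~~~~
k=8  ~~~~~~~
~~~~~~~
~~~++~~
~~+>+~~
~~++~~~
~~~~~~~
~~~~~~~
k=9  ~~~~~~~
~~~~~~~
~~~++~~
~~+++~~
~~+v~~~
~~~~~~~
~~~~~~~
k=10  ~~~~~~~
~~~~~~~
~~~++~~
~~+++~~
~~+~>~~
~~~~~~~
~~~~~~~
k=11  ~~~~~~~
~~~~~~~
~~~++~~
~~+++~~
~~+~+~~
~~~~v~~
~~~~~~~
k=12  ~~~~~~~
~~~~~~~
~~~++~~
~~+++~~
~~+~+~~
~~~<+~~
~~~~~~~
k=13  ~~~~~~~
~~~~~~~
~~~++~~
~~+++~~
~~+^+~~
~~~++~~
~~~~~~~
k=14  ~~~~~~~
~~~~~~~
~~~++~~
~~+++~~
~~++>~~
~~~++~~
~~~~~~~

east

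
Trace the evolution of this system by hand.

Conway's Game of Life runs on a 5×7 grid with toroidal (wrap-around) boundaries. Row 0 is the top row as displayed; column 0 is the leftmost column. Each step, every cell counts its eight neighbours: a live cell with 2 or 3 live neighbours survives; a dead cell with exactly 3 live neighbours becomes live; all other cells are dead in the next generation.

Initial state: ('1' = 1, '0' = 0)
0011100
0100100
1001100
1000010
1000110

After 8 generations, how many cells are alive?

t=0: 0011100
0100100
1001100
1000010
1000110
t=1: 0110000
0100010
1101111
1101010
0100010
t=2: 1110000
0001010
0001000
0001000
0000101
t=3: 1111111
0101100
0011000
0001100
1111000
t=4: 0000011
0000001
0000000
0000100
0000000
t=5: 0000011
0000011
0000000
0000000
0000010
t=6: 0000100
0000011
0000000
0000000
0000011
t=7: 0000100
0000010
0000000
0000000
0000010
t=8: 0000110
0000000
0000000
0000000
0000000

2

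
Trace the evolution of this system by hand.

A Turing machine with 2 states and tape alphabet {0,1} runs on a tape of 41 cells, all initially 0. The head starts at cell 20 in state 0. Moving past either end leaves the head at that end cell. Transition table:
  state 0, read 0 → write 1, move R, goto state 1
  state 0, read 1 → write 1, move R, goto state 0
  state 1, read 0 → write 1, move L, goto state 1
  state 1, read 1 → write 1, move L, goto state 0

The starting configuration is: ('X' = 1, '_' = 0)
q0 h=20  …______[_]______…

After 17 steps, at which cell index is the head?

23

k=0  q0 h=20  …______[_]______…
k=1  q1 h=21  …_____X[_]______…
k=2  q1 h=20  …______[X]X_____…
k=3  q0 h=19  …______[_]XX____…
k=4  q1 h=20  …_____X[X]X_____…
k=5  q0 h=19  …______[X]XX____…
k=6  q0 h=20  …_____X[X]X_____…
k=7  q0 h=21  …____XX[X]______…
k=8  q0 h=22  …___XXX[_]______…
k=9  q1 h=23  …__XXXX[_]______…
k=10  q1 h=22  …___XXX[X]X_____…
k=11  q0 h=21  …____XX[X]XX____…
k=12  q0 h=22  …___XXX[X]X_____…
k=13  q0 h=23  …__XXXX[X]______…
k=14  q0 h=24  …_XXXXX[_]______…
k=15  q1 h=25  …XXXXXX[_]______…
k=16  q1 h=24  …_XXXXX[X]X_____…
k=17  q0 h=23  …__XXXX[X]XX____…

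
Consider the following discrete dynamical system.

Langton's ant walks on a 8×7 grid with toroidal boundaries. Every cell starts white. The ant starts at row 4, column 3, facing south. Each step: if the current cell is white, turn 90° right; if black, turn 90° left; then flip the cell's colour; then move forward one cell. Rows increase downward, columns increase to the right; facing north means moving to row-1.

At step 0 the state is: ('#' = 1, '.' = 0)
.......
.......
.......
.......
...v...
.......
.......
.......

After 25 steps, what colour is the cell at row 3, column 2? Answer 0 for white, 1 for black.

1

0) .......
.......
.......
.......
...v...
.......
.......
.......
1) .......
.......
.......
.......
..<#...
.......
.......
.......
2) .......
.......
.......
..^....
..##...
.......
.......
.......
3) .......
.......
.......
..#>...
..##...
.......
.......
.......
4) .......
.......
.......
..##...
..#v...
.......
.......
.......
5) .......
.......
.......
..##...
..#.>..
.......
.......
.......
6) .......
.......
.......
..##...
..#.#..
....v..
.......
.......
7) .......
.......
.......
..##...
..#.#..
...<#..
.......
.......
8) .......
.......
.......
..##...
..#^#..
...##..
.......
.......
9) .......
.......
.......
..##...
..##>..
...##..
.......
.......
10) .......
.......
.......
..##^..
..##...
...##..
.......
.......
11) .......
.......
.......
..###>.
..##...
...##..
.......
.......
12) .......
.......
.......
..####.
..##.v.
...##..
.......
.......
13) .......
.......
.......
..####.
..##<#.
...##..
.......
.......
14) .......
.......
.......
..##^#.
..####.
...##..
.......
.......
15) .......
.......
.......
..#<.#.
..####.
...##..
.......
.......
16) .......
.......
.......
..#..#.
..#v##.
...##..
.......
.......
17) .......
.......
.......
..#..#.
..#.>#.
...##..
.......
.......
18) .......
.......
.......
..#.^#.
..#..#.
...##..
.......
.......
19) .......
.......
.......
..#.#>.
..#..#.
...##..
.......
.......
20) .......
.......
.....^.
..#.#..
..#..#.
...##..
.......
.......
21) .......
.......
.....#>
..#.#..
..#..#.
...##..
.......
.......
22) .......
.......
.....##
..#.#.v
..#..#.
...##..
.......
.......
23) .......
.......
.....##
..#.#<#
..#..#.
...##..
.......
.......
24) .......
.......
.....^#
..#.###
..#..#.
...##..
.......
.......
25) .......
.......
....<.#
..#.###
..#..#.
...##..
.......
.......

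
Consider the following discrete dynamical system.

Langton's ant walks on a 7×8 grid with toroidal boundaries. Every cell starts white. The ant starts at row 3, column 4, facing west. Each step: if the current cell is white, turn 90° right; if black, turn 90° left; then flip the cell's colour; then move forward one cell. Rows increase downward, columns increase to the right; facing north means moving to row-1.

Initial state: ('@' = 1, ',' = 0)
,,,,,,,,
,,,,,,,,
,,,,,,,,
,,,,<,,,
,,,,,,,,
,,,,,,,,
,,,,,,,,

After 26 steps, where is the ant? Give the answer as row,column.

4,7

t=0: ,,,,,,,,
,,,,,,,,
,,,,,,,,
,,,,<,,,
,,,,,,,,
,,,,,,,,
,,,,,,,,
t=1: ,,,,,,,,
,,,,,,,,
,,,,^,,,
,,,,@,,,
,,,,,,,,
,,,,,,,,
,,,,,,,,
t=2: ,,,,,,,,
,,,,,,,,
,,,,@>,,
,,,,@,,,
,,,,,,,,
,,,,,,,,
,,,,,,,,
t=3: ,,,,,,,,
,,,,,,,,
,,,,@@,,
,,,,@v,,
,,,,,,,,
,,,,,,,,
,,,,,,,,
t=4: ,,,,,,,,
,,,,,,,,
,,,,@@,,
,,,,<@,,
,,,,,,,,
,,,,,,,,
,,,,,,,,
t=5: ,,,,,,,,
,,,,,,,,
,,,,@@,,
,,,,,@,,
,,,,v,,,
,,,,,,,,
,,,,,,,,
t=6: ,,,,,,,,
,,,,,,,,
,,,,@@,,
,,,,,@,,
,,,<@,,,
,,,,,,,,
,,,,,,,,
t=7: ,,,,,,,,
,,,,,,,,
,,,,@@,,
,,,^,@,,
,,,@@,,,
,,,,,,,,
,,,,,,,,
t=8: ,,,,,,,,
,,,,,,,,
,,,,@@,,
,,,@>@,,
,,,@@,,,
,,,,,,,,
,,,,,,,,
t=9: ,,,,,,,,
,,,,,,,,
,,,,@@,,
,,,@@@,,
,,,@v,,,
,,,,,,,,
,,,,,,,,
t=10: ,,,,,,,,
,,,,,,,,
,,,,@@,,
,,,@@@,,
,,,@,>,,
,,,,,,,,
,,,,,,,,
t=11: ,,,,,,,,
,,,,,,,,
,,,,@@,,
,,,@@@,,
,,,@,@,,
,,,,,v,,
,,,,,,,,
t=12: ,,,,,,,,
,,,,,,,,
,,,,@@,,
,,,@@@,,
,,,@,@,,
,,,,<@,,
,,,,,,,,
t=13: ,,,,,,,,
,,,,,,,,
,,,,@@,,
,,,@@@,,
,,,@^@,,
,,,,@@,,
,,,,,,,,
t=14: ,,,,,,,,
,,,,,,,,
,,,,@@,,
,,,@@@,,
,,,@@>,,
,,,,@@,,
,,,,,,,,
t=15: ,,,,,,,,
,,,,,,,,
,,,,@@,,
,,,@@^,,
,,,@@,,,
,,,,@@,,
,,,,,,,,
t=16: ,,,,,,,,
,,,,,,,,
,,,,@@,,
,,,@<,,,
,,,@@,,,
,,,,@@,,
,,,,,,,,
t=17: ,,,,,,,,
,,,,,,,,
,,,,@@,,
,,,@,,,,
,,,@v,,,
,,,,@@,,
,,,,,,,,
t=18: ,,,,,,,,
,,,,,,,,
,,,,@@,,
,,,@,,,,
,,,@,>,,
,,,,@@,,
,,,,,,,,
t=19: ,,,,,,,,
,,,,,,,,
,,,,@@,,
,,,@,,,,
,,,@,@,,
,,,,@v,,
,,,,,,,,
t=20: ,,,,,,,,
,,,,,,,,
,,,,@@,,
,,,@,,,,
,,,@,@,,
,,,,@,>,
,,,,,,,,
t=21: ,,,,,,,,
,,,,,,,,
,,,,@@,,
,,,@,,,,
,,,@,@,,
,,,,@,@,
,,,,,,v,
t=22: ,,,,,,,,
,,,,,,,,
,,,,@@,,
,,,@,,,,
,,,@,@,,
,,,,@,@,
,,,,,<@,
t=23: ,,,,,,,,
,,,,,,,,
,,,,@@,,
,,,@,,,,
,,,@,@,,
,,,,@^@,
,,,,,@@,
t=24: ,,,,,,,,
,,,,,,,,
,,,,@@,,
,,,@,,,,
,,,@,@,,
,,,,@@>,
,,,,,@@,
t=25: ,,,,,,,,
,,,,,,,,
,,,,@@,,
,,,@,,,,
,,,@,@^,
,,,,@@,,
,,,,,@@,
t=26: ,,,,,,,,
,,,,,,,,
,,,,@@,,
,,,@,,,,
,,,@,@@>
,,,,@@,,
,,,,,@@,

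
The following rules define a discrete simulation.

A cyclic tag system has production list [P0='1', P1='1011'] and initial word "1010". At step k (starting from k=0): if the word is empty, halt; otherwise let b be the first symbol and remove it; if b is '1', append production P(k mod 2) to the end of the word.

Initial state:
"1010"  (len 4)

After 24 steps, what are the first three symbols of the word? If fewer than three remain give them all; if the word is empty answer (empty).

gen 0: "1010"  (len 4)
gen 1: "0101"  (len 4)
gen 2: "101"  (len 3)
gen 3: "011"  (len 3)
gen 4: "11"  (len 2)
gen 5: "11"  (len 2)
gen 6: "11011"  (len 5)
gen 7: "10111"  (len 5)
gen 8: "01111011"  (len 8)
gen 9: "1111011"  (len 7)
gen 10: "1110111011"  (len 10)
gen 11: "1101110111"  (len 10)
gen 12: "1011101111011"  (len 13)
gen 13: "0111011110111"  (len 13)
gen 14: "111011110111"  (len 12)
gen 15: "110111101111"  (len 12)
gen 16: "101111011111011"  (len 15)
gen 17: "011110111110111"  (len 15)
gen 18: "11110111110111"  (len 14)
gen 19: "11101111101111"  (len 14)
gen 20: "11011111011111011"  (len 17)
gen 21: "10111110111110111"  (len 17)
gen 22: "01111101111101111011"  (len 20)
gen 23: "1111101111101111011"  (len 19)
gen 24: "1111011111011110111011"  (len 22)

111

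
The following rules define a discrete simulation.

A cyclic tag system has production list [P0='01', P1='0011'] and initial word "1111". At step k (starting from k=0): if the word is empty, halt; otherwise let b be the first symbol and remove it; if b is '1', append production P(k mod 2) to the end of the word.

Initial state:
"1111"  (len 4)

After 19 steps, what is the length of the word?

19

t=0: "1111"  (len 4)
t=1: "11101"  (len 5)
t=2: "11010011"  (len 8)
t=3: "101001101"  (len 9)
t=4: "010011010011"  (len 12)
t=5: "10011010011"  (len 11)
t=6: "00110100110011"  (len 14)
t=7: "0110100110011"  (len 13)
t=8: "110100110011"  (len 12)
t=9: "1010011001101"  (len 13)
t=10: "0100110011010011"  (len 16)
t=11: "100110011010011"  (len 15)
t=12: "001100110100110011"  (len 18)
t=13: "01100110100110011"  (len 17)
t=14: "1100110100110011"  (len 16)
t=15: "10011010011001101"  (len 17)
t=16: "00110100110011010011"  (len 20)
t=17: "0110100110011010011"  (len 19)
t=18: "110100110011010011"  (len 18)
t=19: "1010011001101001101"  (len 19)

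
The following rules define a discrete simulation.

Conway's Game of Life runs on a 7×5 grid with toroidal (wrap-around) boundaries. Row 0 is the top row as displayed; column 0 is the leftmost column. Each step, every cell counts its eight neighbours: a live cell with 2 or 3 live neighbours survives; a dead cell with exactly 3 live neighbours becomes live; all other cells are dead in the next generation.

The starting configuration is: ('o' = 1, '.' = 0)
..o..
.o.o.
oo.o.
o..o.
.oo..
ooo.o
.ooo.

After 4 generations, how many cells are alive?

[0] ..o..
.o.o.
oo.o.
o..o.
.oo..
ooo.o
.ooo.
[1] .....
oo.oo
oo.o.
o..o.
.....
....o
....o
[2] ...o.
.o.o.
...o.
ooo..
....o
.....
.....
[3] ..o..
...oo
o..oo
ooooo
oo...
.....
.....
[4] ...o.
o.o..
.....
.....
...o.
.....
.....

4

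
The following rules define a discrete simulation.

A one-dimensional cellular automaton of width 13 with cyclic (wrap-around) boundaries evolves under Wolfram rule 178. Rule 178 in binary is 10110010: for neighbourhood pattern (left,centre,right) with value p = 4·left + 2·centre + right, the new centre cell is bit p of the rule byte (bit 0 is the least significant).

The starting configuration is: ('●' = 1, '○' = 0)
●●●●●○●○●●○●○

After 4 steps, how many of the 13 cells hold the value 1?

0) ●●●●●○●○●●○●○
1) ○●●●○●○●○○●○●
2) ●○●○●○●○●●○●○
3) ○●○●○●○●○○●○●
4) ●○●○●○●○●●○●○

7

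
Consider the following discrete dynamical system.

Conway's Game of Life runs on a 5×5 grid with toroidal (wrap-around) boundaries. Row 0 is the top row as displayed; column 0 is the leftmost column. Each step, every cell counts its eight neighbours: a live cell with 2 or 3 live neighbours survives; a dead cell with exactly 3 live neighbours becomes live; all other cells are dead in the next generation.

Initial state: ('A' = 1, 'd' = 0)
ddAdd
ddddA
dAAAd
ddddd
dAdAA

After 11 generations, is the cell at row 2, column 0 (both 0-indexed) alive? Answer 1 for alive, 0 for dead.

0

gen 0: ddAdd
ddddA
dAAAd
ddddd
dAdAA
gen 1: AdAdA
dAddd
ddAAd
AAddA
ddAAd
gen 2: AdAdA
AAddA
ddAAA
AAddA
ddAdd
gen 3: ddAdA
ddddd
ddAdd
AAddA
ddAdd
gen 4: dddAd
dddAd
AAddd
AAAAd
ddAdA
gen 5: ddAAA
ddAdA
AddAd
dddAd
AdddA
gen 6: dAAdd
AAAdd
ddAAd
AddAd
AdAdd
gen 7: dddAd
Adddd
AddAd
dddAd
AdAAA
gen 8: AAAAd
ddddd
ddddd
AAddd
ddAdd
gen 9: dAAAd
dAAdd
ddddd
dAddd
dddAA
gen 10: AAddA
dAdAd
dAAdd
ddddd
AAdAA
gen 11: ddddd
dddAA
dAAdd
dddAA
dAAAd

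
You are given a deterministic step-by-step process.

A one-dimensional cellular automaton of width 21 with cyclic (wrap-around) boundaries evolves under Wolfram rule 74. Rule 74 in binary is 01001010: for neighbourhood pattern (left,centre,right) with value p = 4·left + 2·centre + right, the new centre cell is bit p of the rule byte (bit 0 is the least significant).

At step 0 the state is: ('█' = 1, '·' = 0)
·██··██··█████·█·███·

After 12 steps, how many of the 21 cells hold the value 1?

5

gen 0: ·██··██··█████·█·███·
gen 1: ███·███·██···█···█·█·
gen 2: █·█·█·█·██··█···█····
gen 3: ········██·█···█····█
gen 4: ·······███····█····█·
gen 5: ······██·█···█····█··
gen 6: ·····███····█····█···
gen 7: ····██·█···█····█····
gen 8: ···███····█····█·····
gen 9: ··██·█···█····█······
gen 10: ·███····█····█·······
gen 11: ██·█···█····█········
gen 12: ██····█····█········█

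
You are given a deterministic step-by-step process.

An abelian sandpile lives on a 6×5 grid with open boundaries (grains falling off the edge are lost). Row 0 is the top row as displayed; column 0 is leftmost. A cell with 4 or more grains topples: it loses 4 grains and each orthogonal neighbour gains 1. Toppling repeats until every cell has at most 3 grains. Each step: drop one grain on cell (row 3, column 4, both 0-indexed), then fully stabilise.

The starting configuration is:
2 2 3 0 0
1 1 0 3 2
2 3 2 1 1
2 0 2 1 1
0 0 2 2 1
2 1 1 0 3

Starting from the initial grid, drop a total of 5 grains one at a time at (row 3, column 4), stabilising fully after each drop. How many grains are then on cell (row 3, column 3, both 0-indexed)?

0) 2 2 3 0 0
1 1 0 3 2
2 3 2 1 1
2 0 2 1 1
0 0 2 2 1
2 1 1 0 3
1) 2 2 3 0 0
1 1 0 3 2
2 3 2 1 1
2 0 2 1 2
0 0 2 2 1
2 1 1 0 3
2) 2 2 3 0 0
1 1 0 3 2
2 3 2 1 1
2 0 2 1 3
0 0 2 2 1
2 1 1 0 3
3) 2 2 3 0 0
1 1 0 3 2
2 3 2 1 2
2 0 2 2 0
0 0 2 2 2
2 1 1 0 3
4) 2 2 3 0 0
1 1 0 3 2
2 3 2 1 2
2 0 2 2 1
0 0 2 2 2
2 1 1 0 3
5) 2 2 3 0 0
1 1 0 3 2
2 3 2 1 2
2 0 2 2 2
0 0 2 2 2
2 1 1 0 3

2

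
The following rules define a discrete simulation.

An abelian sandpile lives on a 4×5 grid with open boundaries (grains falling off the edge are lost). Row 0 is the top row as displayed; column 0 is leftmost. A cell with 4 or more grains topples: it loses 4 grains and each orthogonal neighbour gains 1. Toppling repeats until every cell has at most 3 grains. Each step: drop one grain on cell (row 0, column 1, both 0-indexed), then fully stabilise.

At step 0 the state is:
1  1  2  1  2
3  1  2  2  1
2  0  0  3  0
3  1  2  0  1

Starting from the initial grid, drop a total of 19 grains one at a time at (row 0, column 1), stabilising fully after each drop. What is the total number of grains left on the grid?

k=0  1  1  2  1  2
3  1  2  2  1
2  0  0  3  0
3  1  2  0  1
k=1  1  2  2  1  2
3  1  2  2  1
2  0  0  3  0
3  1  2  0  1
k=2  1  3  2  1  2
3  1  2  2  1
2  0  0  3  0
3  1  2  0  1
k=3  2  0  3  1  2
3  2  2  2  1
2  0  0  3  0
3  1  2  0  1
k=4  2  1  3  1  2
3  2  2  2  1
2  0  0  3  0
3  1  2  0  1
k=5  2  2  3  1  2
3  2  2  2  1
2  0  0  3  0
3  1  2  0  1
k=6  2  3  3  1  2
3  2  2  2  1
2  0  0  3  0
3  1  2  0  1
k=7  3  1  0  2  2
3  3  3  2  1
2  0  0  3  0
3  1  2  0  1
k=8  3  2  0  2  2
3  3  3  2  1
2  0  0  3  0
3  1  2  0  1
k=9  3  3  0  2  2
3  3  3  2  1
2  0  0  3  0
3  1  2  0  1
k=10  1  2  2  2  2
1  2  0  3  1
3  1  1  3  0
3  1  2  0  1
k=11  1  3  2  2  2
1  2  0  3  1
3  1  1  3  0
3  1  2  0  1
k=12  2  0  3  2  2
1  3  0  3  1
3  1  1  3  0
3  1  2  0  1
k=13  2  1  3  2  2
1  3  0  3  1
3  1  1  3  0
3  1  2  0  1
k=14  2  2  3  2  2
1  3  0  3  1
3  1  1  3  0
3  1  2  0  1
k=15  2  3  3  2  2
1  3  0  3  1
3  1  1  3  0
3  1  2  0  1
k=16  3  2  0  3  2
2  0  2  3  1
3  2  1  3  0
3  1  2  0  1
k=17  3  3  0  3  2
2  0  2  3  1
3  2  1  3  0
3  1  2  0  1
k=18  0  1  1  3  2
3  1  2  3  1
3  2  1  3  0
3  1  2  0  1
k=19  0  2  1  3  2
3  1  2  3  1
3  2  1  3  0
3  1  2  0  1

34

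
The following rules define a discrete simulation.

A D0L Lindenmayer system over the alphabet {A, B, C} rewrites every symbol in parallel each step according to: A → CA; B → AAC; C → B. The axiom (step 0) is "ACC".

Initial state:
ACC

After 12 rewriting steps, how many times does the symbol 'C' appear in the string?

1350

gen 0: ACC
gen 1: CABB
gen 2: BCAAACAAC
gen 3: AACBCACACABCACAB
gen 4: CACABAACBCABCABCAAACBCABCAAAC
gen 5: BCABCAAACCACABAACBCAAACBCAAACBCACACABAACBCAAACBCACACAB
gen 6: AACBCAAACBCACACABBCABCAAACCACABAACBCACACABAACBCACACABAACBCABCABCAAACCACABAACBCACACABAACBCABCABCAAAC
gen 7: CACABAACBCACACABAACBCABCABCAAACAACBCAAACBCACACABBCABCAAACC…BBCABCAAACCACABAACBCABCABCAAACCACABAACBCAAACBCAAACBCACACAB  (len 182)
gen 8: BCABCAAACCACABAACBCABCABCAAACCACABAACBCAAACBCAAACBCACACABC…CACACABBCABCAAACCACABAACBCACACABAACBCACACABAACBCABCABCAAAC  (len 335)
gen 9: AACBCAAACBCACACABBCABCAAACCACABAACBCAAACBCAAACBCACACABBCAB…ABCABCAAACCACABAACBCABCABCAAACCACABAACBCAAACBCAAACBCACACAB  (len 616)
gen 10: CACABAACBCACACABAACBCABCABCAAACAACBCAAACBCACACABBCABCAAACC…CACACABBCABCAAACCACABAACBCACACABAACBCACACABAACBCABCABCAAAC  (len 1133)
gen 11: BCABCAAACCACABAACBCABCABCAAACCACABAACBCAAACBCAAACBCACACABC…ABCABCAAACCACABAACBCABCABCAAACCACABAACBCAAACBCAAACBCACACAB  (len 2084)
gen 12: AACBCAAACBCACACABBCABCAAACCACABAACBCAAACBCAAACBCACACABBCAB…CACACABBCABCAAACCACABAACBCACACABAACBCACACABAACBCABCABCAAAC  (len 3833)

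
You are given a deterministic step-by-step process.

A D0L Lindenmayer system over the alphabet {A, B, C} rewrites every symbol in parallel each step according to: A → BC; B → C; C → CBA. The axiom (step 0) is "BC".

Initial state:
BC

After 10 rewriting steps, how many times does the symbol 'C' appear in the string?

1873

t=0: BC
t=1: CCBA
t=2: CBACBACBC
t=3: CBACBCCBACBCCBACCBA
t=4: CBACBCCBACCBACBACBCCBACCBACBACBCCBACBACBC
t=5: CBACBCCBACCBACBACBCCBACBACBCCBACBCCBACCBACBACBCCBACBACBCCBACBCCBACCBACBACBCCBACBCCBACCBA
t=6: CBACBCCBACCBACBACBCCBACBACBCCBACBCCBACCBACBACBCCBACBCCBACC…BACBACBCCBACBACBCCBACBCCBACCBACBACBCCBACCBACBACBCCBACBACBC  (len 189)
t=7: CBACBCCBACCBACBACBCCBACBACBCCBACBCCBACCBACBACBCCBACBCCBACC…ACBCCBACCBACBACBCCBACBACBCCBACBCCBACCBACBACBCCBACBCCBACCBA  (len 406)
t=8: CBACBCCBACCBACBACBCCBACBACBCCBACBCCBACCBACBACBCCBACBCCBACC…BACBACBCCBACBACBCCBACBCCBACCBACBACBCCBACCBACBACBCCBACBACBC  (len 872)
t=9: CBACBCCBACCBACBACBCCBACBACBCCBACBCCBACCBACBACBCCBACBCCBACC…ACBCCBACCBACBACBCCBACBACBCCBACBCCBACCBACBACBCCBACBCCBACCBA  (len 1873)
t=10: CBACBCCBACCBACBACBCCBACBACBCCBACBCCBACCBACBACBCCBACBCCBACC…BACBACBCCBACBACBCCBACBCCBACCBACBACBCCBACCBACBACBCCBACBACBC  (len 4023)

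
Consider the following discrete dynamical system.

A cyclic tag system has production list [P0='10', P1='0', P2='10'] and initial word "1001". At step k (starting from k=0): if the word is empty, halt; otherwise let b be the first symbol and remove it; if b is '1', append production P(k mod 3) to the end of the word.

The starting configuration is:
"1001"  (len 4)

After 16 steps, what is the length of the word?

0

gen 0: "1001"  (len 4)
gen 1: "00110"  (len 5)
gen 2: "0110"  (len 4)
gen 3: "110"  (len 3)
gen 4: "1010"  (len 4)
gen 5: "0100"  (len 4)
gen 6: "100"  (len 3)
gen 7: "0010"  (len 4)
gen 8: "010"  (len 3)
gen 9: "10"  (len 2)
gen 10: "010"  (len 3)
gen 11: "10"  (len 2)
gen 12: "010"  (len 3)
gen 13: "10"  (len 2)
gen 14: "00"  (len 2)
gen 15: "0"  (len 1)
gen 16: (halted — word empty)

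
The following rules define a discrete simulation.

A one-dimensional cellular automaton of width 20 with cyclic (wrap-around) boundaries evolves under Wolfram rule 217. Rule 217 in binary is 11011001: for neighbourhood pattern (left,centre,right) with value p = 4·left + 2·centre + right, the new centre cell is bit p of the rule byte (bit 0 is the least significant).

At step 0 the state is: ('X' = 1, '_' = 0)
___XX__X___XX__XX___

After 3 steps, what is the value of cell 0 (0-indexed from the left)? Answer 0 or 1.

k=0  ___XX__X___XX__XX___
k=1  XX_XXX__XX_XXX_XXXXX
k=2  XX_XXXX_XX_XXX_XXXXX
k=3  XX_XXXX_XX_XXX_XXXXX

1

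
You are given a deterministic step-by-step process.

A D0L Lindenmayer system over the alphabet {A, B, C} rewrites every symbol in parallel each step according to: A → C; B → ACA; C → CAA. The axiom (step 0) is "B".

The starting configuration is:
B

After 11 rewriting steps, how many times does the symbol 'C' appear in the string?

1365

step 0: B
step 1: ACA
step 2: CCAAC
step 3: CAACAACCCAA
step 4: CAACCCAACCCAACAACAACC
step 5: CAACCCAACAACAACCCAACAACAACCCAACCCAACCCAACAA
step 6: CAACCCAACAACAACCCAACCCAACCCAACAACAACCCAACCCAACCCAACAACAACCCAACAACAACCCAACAACAACCCAACC
step 7: CAACCCAACAACAACCCAACCCAACCCAACAACAACCCAACAACAACCCAACAACAAC…AACAACAACCCAACCCAACCCAACAACAACCCAACCCAACCCAACAACAACCCAACAA  (len 171)
step 8: CAACCCAACAACAACCCAACCCAACCCAACAACAACCCAACAACAACCCAACAACAAC…AACAACAACCCAACAACAACCCAACAACAACCCAACCCAACCCAACAACAACCCAACC  (len 341)
step 9: CAACCCAACAACAACCCAACCCAACCCAACAACAACCCAACAACAACCCAACAACAAC…ACAACAACCCAACAACAACCCAACAACAACCCAACCCAACCCAACAACAACCCAACAA  (len 683)
step 10: CAACCCAACAACAACCCAACCCAACCCAACAACAACCCAACAACAACCCAACAACAAC…AACAACAACCCAACAACAACCCAACAACAACCCAACCCAACCCAACAACAACCCAACC  (len 1365)
step 11: CAACCCAACAACAACCCAACCCAACCCAACAACAACCCAACAACAACCCAACAACAAC…ACAACAACCCAACAACAACCCAACAACAACCCAACCCAACCCAACAACAACCCAACAA  (len 2731)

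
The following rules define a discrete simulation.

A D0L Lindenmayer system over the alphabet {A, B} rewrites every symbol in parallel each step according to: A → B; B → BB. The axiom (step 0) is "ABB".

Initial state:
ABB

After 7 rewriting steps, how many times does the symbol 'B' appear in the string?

step 0: ABB
step 1: BBBBB
step 2: BBBBBBBBBB
step 3: BBBBBBBBBBBBBBBBBBBB
step 4: BBBBBBBBBBBBBBBBBBBBBBBBBBBBBBBBBBBBBBBB
step 5: BBBBBBBBBBBBBBBBBBBBBBBBBBBBBBBBBBBBBBBBBBBBBBBBBBBBBBBBBBBBBBBBBBBBBBBBBBBBBBBB
step 6: BBBBBBBBBBBBBBBBBBBBBBBBBBBBBBBBBBBBBBBBBBBBBBBBBBBBBBBBBB…BBBBBBBBBBBBBBBBBBBBBBBBBBBBBBBBBBBBBBBBBBBBBBBBBBBBBBBBBB  (len 160)
step 7: BBBBBBBBBBBBBBBBBBBBBBBBBBBBBBBBBBBBBBBBBBBBBBBBBBBBBBBBBB…BBBBBBBBBBBBBBBBBBBBBBBBBBBBBBBBBBBBBBBBBBBBBBBBBBBBBBBBBB  (len 320)

320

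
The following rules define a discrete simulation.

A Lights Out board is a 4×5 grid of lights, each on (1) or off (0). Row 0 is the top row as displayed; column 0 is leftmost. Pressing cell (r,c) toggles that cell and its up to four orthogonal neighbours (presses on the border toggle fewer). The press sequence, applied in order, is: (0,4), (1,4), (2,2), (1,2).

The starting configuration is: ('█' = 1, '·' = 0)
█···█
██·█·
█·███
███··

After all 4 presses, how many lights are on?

k=0  █···█
██·█·
█·███
███··
k=1  █··█·
██·██
█·███
███··
k=2  █··██
██···
█·██·
███··
k=3  █··██
███··
██···
██···
k=4  █·███
█··█·
███··
██···

11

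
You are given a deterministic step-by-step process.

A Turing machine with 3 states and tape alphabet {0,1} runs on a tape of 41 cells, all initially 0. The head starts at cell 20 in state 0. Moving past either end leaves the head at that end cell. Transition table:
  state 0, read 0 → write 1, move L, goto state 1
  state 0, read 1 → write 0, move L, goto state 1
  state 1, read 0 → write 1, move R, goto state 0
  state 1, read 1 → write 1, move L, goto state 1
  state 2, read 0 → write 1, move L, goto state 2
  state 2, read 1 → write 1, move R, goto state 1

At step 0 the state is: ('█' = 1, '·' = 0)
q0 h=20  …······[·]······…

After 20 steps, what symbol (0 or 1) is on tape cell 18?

0

0) q0 h=20  …······[·]······…
1) q1 h=19  …······[·]█·····…
2) q0 h=20  …·····█[█]······…
3) q1 h=19  …······[█]······…
4) q1 h=18  …······[·]█·····…
5) q0 h=19  …·····█[█]······…
6) q1 h=18  …······[█]······…
7) q1 h=17  …······[·]█·····…
8) q0 h=18  …·····█[█]······…
9) q1 h=17  …······[█]······…
10) q1 h=16  …······[·]█·····…
11) q0 h=17  …·····█[█]······…
12) q1 h=16  …······[█]······…
13) q1 h=15  …······[·]█·····…
14) q0 h=16  …·····█[█]······…
15) q1 h=15  …······[█]······…
16) q1 h=14  …······[·]█·····…
17) q0 h=15  …·····█[█]······…
18) q1 h=14  …······[█]······…
19) q1 h=13  …······[·]█·····…
20) q0 h=14  …·····█[█]······…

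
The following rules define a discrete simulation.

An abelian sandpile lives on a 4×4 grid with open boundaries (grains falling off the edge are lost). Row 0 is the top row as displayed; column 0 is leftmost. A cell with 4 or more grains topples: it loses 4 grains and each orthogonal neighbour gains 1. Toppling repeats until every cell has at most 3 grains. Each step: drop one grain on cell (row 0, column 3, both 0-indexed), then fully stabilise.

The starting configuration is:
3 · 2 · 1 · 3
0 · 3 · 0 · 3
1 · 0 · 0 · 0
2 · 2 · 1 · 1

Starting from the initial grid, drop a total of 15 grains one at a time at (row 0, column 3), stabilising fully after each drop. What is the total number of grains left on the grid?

24

k=0  3 · 2 · 1 · 3
0 · 3 · 0 · 3
1 · 0 · 0 · 0
2 · 2 · 1 · 1
k=1  3 · 2 · 2 · 1
0 · 3 · 1 · 0
1 · 0 · 0 · 1
2 · 2 · 1 · 1
k=2  3 · 2 · 2 · 2
0 · 3 · 1 · 0
1 · 0 · 0 · 1
2 · 2 · 1 · 1
k=3  3 · 2 · 2 · 3
0 · 3 · 1 · 0
1 · 0 · 0 · 1
2 · 2 · 1 · 1
k=4  3 · 2 · 3 · 0
0 · 3 · 1 · 1
1 · 0 · 0 · 1
2 · 2 · 1 · 1
k=5  3 · 2 · 3 · 1
0 · 3 · 1 · 1
1 · 0 · 0 · 1
2 · 2 · 1 · 1
k=6  3 · 2 · 3 · 2
0 · 3 · 1 · 1
1 · 0 · 0 · 1
2 · 2 · 1 · 1
k=7  3 · 2 · 3 · 3
0 · 3 · 1 · 1
1 · 0 · 0 · 1
2 · 2 · 1 · 1
k=8  3 · 3 · 0 · 1
0 · 3 · 2 · 2
1 · 0 · 0 · 1
2 · 2 · 1 · 1
k=9  3 · 3 · 0 · 2
0 · 3 · 2 · 2
1 · 0 · 0 · 1
2 · 2 · 1 · 1
k=10  3 · 3 · 0 · 3
0 · 3 · 2 · 2
1 · 0 · 0 · 1
2 · 2 · 1 · 1
k=11  3 · 3 · 1 · 0
0 · 3 · 2 · 3
1 · 0 · 0 · 1
2 · 2 · 1 · 1
k=12  3 · 3 · 1 · 1
0 · 3 · 2 · 3
1 · 0 · 0 · 1
2 · 2 · 1 · 1
k=13  3 · 3 · 1 · 2
0 · 3 · 2 · 3
1 · 0 · 0 · 1
2 · 2 · 1 · 1
k=14  3 · 3 · 1 · 3
0 · 3 · 2 · 3
1 · 0 · 0 · 1
2 · 2 · 1 · 1
k=15  3 · 3 · 2 · 1
0 · 3 · 3 · 0
1 · 0 · 0 · 2
2 · 2 · 1 · 1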